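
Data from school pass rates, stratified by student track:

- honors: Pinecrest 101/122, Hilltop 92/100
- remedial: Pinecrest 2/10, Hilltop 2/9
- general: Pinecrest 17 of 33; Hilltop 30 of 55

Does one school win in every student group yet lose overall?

Honors: Pinecrest 101/122 = 82.8%, Hilltop 92/100 = 92.0% → Hilltop
Remedial: Pinecrest 2/10 = 20.0%, Hilltop 2/9 = 22.2% → Hilltop
General: Pinecrest 17/33 = 51.5%, Hilltop 30/55 = 54.5% → Hilltop
Overall: Pinecrest 120/165 = 72.7%, Hilltop 124/164 = 75.6% → Hilltop
Hilltop wins overall and in every student group — no reversal.

No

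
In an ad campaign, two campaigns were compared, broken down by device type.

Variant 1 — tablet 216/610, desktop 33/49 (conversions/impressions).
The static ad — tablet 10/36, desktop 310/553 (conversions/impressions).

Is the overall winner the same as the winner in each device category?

Tablet: Variant 1 216/610 = 35.4%, the static ad 10/36 = 27.8% → Variant 1
Desktop: Variant 1 33/49 = 67.3%, the static ad 310/553 = 56.1% → Variant 1
Overall: Variant 1 249/659 = 37.8%, the static ad 320/589 = 54.3% → the static ad
Variant 1 wins each device group but the static ad wins overall — the comparison reverses. Variant 1's impressions skew toward tablet, which has a lower base rate.

No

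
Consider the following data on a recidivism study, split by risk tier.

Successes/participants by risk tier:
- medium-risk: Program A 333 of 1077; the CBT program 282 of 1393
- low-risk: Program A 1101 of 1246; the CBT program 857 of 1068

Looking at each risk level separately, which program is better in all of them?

Program A

Medium-risk: Program A 333/1077 = 30.9%, the CBT program 282/1393 = 20.2% → Program A
Low-risk: Program A 1101/1246 = 88.4%, the CBT program 857/1068 = 80.2% → Program A
Program A has the higher rate in both groups.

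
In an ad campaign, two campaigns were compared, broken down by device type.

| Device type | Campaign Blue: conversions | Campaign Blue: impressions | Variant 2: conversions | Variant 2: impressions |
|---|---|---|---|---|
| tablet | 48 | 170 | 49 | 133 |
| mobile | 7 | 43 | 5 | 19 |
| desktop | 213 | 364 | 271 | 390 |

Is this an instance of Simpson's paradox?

Tablet: Campaign Blue 48/170 = 28.2%, Variant 2 49/133 = 36.8% → Variant 2
Mobile: Campaign Blue 7/43 = 16.3%, Variant 2 5/19 = 26.3% → Variant 2
Desktop: Campaign Blue 213/364 = 58.5%, Variant 2 271/390 = 69.5% → Variant 2
Overall: Campaign Blue 268/577 = 46.4%, Variant 2 325/542 = 60.0% → Variant 2
Variant 2 wins overall and in every device group — no reversal.

No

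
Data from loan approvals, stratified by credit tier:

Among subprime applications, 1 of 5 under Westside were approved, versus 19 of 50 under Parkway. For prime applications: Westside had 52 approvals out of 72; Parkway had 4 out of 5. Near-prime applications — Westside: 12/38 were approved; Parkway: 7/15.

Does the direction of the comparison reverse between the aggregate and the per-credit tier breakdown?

Subprime: Westside 1/5 = 20.0%, Parkway 19/50 = 38.0% → Parkway
Prime: Westside 52/72 = 72.2%, Parkway 4/5 = 80.0% → Parkway
Near-prime: Westside 12/38 = 31.6%, Parkway 7/15 = 46.7% → Parkway
Overall: Westside 65/115 = 56.5%, Parkway 30/70 = 42.9% → Westside
Parkway wins each credit group but Westside wins overall — the comparison reverses. Parkway's applications skew toward subprime, which has a lower base rate.

Yes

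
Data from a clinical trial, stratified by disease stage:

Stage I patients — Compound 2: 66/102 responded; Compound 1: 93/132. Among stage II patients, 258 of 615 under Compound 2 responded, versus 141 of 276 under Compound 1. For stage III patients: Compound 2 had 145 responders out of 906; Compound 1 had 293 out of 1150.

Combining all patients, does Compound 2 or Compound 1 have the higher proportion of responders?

Compound 1

Stage I: Compound 2 66/102 = 64.7%, Compound 1 93/132 = 70.5% → Compound 1
Stage II: Compound 2 258/615 = 42.0%, Compound 1 141/276 = 51.1% → Compound 1
Stage III: Compound 2 145/906 = 16.0%, Compound 1 293/1150 = 25.5% → Compound 1
Overall: Compound 2 469/1623 = 28.9%, Compound 1 527/1558 = 33.8% → Compound 1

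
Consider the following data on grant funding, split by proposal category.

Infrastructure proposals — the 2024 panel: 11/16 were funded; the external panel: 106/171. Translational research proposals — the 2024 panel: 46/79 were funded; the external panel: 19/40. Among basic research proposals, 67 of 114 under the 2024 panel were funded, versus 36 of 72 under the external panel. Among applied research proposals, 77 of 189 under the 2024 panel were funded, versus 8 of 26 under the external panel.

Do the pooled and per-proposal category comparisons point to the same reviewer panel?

Infrastructure: the 2024 panel 11/16 = 68.8%, the external panel 106/171 = 62.0% → the 2024 panel
Translational research: the 2024 panel 46/79 = 58.2%, the external panel 19/40 = 47.5% → the 2024 panel
Basic research: the 2024 panel 67/114 = 58.8%, the external panel 36/72 = 50.0% → the 2024 panel
Applied research: the 2024 panel 77/189 = 40.7%, the external panel 8/26 = 30.8% → the 2024 panel
Overall: the 2024 panel 201/398 = 50.5%, the external panel 169/309 = 54.7% → the external panel
The 2024 panel wins each proposal group but the external panel wins overall — the comparison reverses. The 2024 panel's proposals skew toward applied research, which has a lower base rate.

No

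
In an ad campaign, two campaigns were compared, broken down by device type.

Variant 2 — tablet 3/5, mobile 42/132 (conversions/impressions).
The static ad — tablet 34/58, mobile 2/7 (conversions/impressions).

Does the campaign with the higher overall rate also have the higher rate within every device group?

No

Tablet: Variant 2 3/5 = 60.0%, the static ad 34/58 = 58.6% → Variant 2
Mobile: Variant 2 42/132 = 31.8%, the static ad 2/7 = 28.6% → Variant 2
Overall: Variant 2 45/137 = 32.8%, the static ad 36/65 = 55.4% → the static ad
Variant 2 wins each device group but the static ad wins overall — the comparison reverses. Variant 2's impressions skew toward mobile, which has a lower base rate.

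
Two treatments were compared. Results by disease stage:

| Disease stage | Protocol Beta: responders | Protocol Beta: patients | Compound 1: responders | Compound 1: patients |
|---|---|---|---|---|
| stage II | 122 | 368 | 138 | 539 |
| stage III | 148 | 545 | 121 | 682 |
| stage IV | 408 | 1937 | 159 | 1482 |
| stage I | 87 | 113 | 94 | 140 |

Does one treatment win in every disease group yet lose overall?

Stage II: Protocol Beta 122/368 = 33.2%, Compound 1 138/539 = 25.6% → Protocol Beta
Stage III: Protocol Beta 148/545 = 27.2%, Compound 1 121/682 = 17.7% → Protocol Beta
Stage IV: Protocol Beta 408/1937 = 21.1%, Compound 1 159/1482 = 10.7% → Protocol Beta
Stage I: Protocol Beta 87/113 = 77.0%, Compound 1 94/140 = 67.1% → Protocol Beta
Overall: Protocol Beta 765/2963 = 25.8%, Compound 1 512/2843 = 18.0% → Protocol Beta
Protocol Beta wins overall and in every disease group — no reversal.

No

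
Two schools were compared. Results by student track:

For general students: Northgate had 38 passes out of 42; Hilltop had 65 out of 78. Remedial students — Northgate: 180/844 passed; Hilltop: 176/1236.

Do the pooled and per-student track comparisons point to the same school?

Yes

General: Northgate 38/42 = 90.5%, Hilltop 65/78 = 83.3% → Northgate
Remedial: Northgate 180/844 = 21.3%, Hilltop 176/1236 = 14.2% → Northgate
Overall: Northgate 218/886 = 24.6%, Hilltop 241/1314 = 18.3% → Northgate
Northgate wins overall and in every student group — no reversal.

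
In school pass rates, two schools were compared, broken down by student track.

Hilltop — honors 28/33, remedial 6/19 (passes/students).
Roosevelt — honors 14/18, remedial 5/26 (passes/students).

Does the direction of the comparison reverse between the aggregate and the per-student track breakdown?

No

Honors: Hilltop 28/33 = 84.8%, Roosevelt 14/18 = 77.8% → Hilltop
Remedial: Hilltop 6/19 = 31.6%, Roosevelt 5/26 = 19.2% → Hilltop
Overall: Hilltop 34/52 = 65.4%, Roosevelt 19/44 = 43.2% → Hilltop
Hilltop wins overall and in every student group — no reversal.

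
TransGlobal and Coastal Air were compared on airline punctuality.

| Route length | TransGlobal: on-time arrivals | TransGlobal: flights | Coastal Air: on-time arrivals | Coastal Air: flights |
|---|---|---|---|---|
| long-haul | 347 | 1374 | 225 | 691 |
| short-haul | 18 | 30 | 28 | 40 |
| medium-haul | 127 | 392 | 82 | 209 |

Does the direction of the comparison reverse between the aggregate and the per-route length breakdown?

No

Long-haul: TransGlobal 347/1374 = 25.3%, Coastal Air 225/691 = 32.6% → Coastal Air
Short-haul: TransGlobal 18/30 = 60.0%, Coastal Air 28/40 = 70.0% → Coastal Air
Medium-haul: TransGlobal 127/392 = 32.4%, Coastal Air 82/209 = 39.2% → Coastal Air
Overall: TransGlobal 492/1796 = 27.4%, Coastal Air 335/940 = 35.6% → Coastal Air
Coastal Air wins overall and in every route group — no reversal.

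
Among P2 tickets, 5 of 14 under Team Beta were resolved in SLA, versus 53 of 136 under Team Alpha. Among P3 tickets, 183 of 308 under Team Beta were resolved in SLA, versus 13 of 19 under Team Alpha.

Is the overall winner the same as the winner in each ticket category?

P2: Team Beta 5/14 = 35.7%, Team Alpha 53/136 = 39.0% → Team Alpha
P3: Team Beta 183/308 = 59.4%, Team Alpha 13/19 = 68.4% → Team Alpha
Overall: Team Beta 188/322 = 58.4%, Team Alpha 66/155 = 42.6% → Team Beta
Team Alpha wins each ticket group but Team Beta wins overall — the comparison reverses. Team Alpha's tickets skew toward P2, which has a lower base rate.

No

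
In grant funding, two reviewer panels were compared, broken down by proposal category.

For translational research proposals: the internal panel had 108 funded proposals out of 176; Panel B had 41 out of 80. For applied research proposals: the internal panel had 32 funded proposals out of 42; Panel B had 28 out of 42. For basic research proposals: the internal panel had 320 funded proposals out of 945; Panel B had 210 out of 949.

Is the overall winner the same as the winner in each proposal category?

Translational research: the internal panel 108/176 = 61.4%, Panel B 41/80 = 51.2% → the internal panel
Applied research: the internal panel 32/42 = 76.2%, Panel B 28/42 = 66.7% → the internal panel
Basic research: the internal panel 320/945 = 33.9%, Panel B 210/949 = 22.1% → the internal panel
Overall: the internal panel 460/1163 = 39.6%, Panel B 279/1071 = 26.1% → the internal panel
The internal panel wins overall and in every proposal group — no reversal.

Yes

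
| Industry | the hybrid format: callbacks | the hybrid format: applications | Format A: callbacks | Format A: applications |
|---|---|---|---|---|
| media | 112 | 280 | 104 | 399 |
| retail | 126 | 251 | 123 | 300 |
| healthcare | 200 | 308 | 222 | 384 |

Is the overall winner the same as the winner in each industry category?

Yes

Media: the hybrid format 112/280 = 40.0%, Format A 104/399 = 26.1% → the hybrid format
Retail: the hybrid format 126/251 = 50.2%, Format A 123/300 = 41.0% → the hybrid format
Healthcare: the hybrid format 200/308 = 64.9%, Format A 222/384 = 57.8% → the hybrid format
Overall: the hybrid format 438/839 = 52.2%, Format A 449/1083 = 41.5% → the hybrid format
The hybrid format wins overall and in every industry group — no reversal.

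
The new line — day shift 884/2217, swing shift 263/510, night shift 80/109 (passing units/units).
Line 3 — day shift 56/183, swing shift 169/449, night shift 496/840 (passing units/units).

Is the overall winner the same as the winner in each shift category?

Day shift: the new line 884/2217 = 39.9%, Line 3 56/183 = 30.6% → the new line
Swing shift: the new line 263/510 = 51.6%, Line 3 169/449 = 37.6% → the new line
Night shift: the new line 80/109 = 73.4%, Line 3 496/840 = 59.0% → the new line
Overall: the new line 1227/2836 = 43.3%, Line 3 721/1472 = 49.0% → Line 3
The new line wins each shift group but Line 3 wins overall — the comparison reverses. The new line's units skew toward day shift, which has a lower base rate.

No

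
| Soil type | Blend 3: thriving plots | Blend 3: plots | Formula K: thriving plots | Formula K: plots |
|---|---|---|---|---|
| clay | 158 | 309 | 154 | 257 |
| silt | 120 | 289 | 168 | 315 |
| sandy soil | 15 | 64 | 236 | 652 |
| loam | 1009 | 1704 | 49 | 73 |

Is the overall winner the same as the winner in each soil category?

No

Clay: Blend 3 158/309 = 51.1%, Formula K 154/257 = 59.9% → Formula K
Silt: Blend 3 120/289 = 41.5%, Formula K 168/315 = 53.3% → Formula K
Sandy soil: Blend 3 15/64 = 23.4%, Formula K 236/652 = 36.2% → Formula K
Loam: Blend 3 1009/1704 = 59.2%, Formula K 49/73 = 67.1% → Formula K
Overall: Blend 3 1302/2366 = 55.0%, Formula K 607/1297 = 46.8% → Blend 3
Formula K wins each soil group but Blend 3 wins overall — the comparison reverses. Formula K's plots skew toward sandy soil, which has a lower base rate.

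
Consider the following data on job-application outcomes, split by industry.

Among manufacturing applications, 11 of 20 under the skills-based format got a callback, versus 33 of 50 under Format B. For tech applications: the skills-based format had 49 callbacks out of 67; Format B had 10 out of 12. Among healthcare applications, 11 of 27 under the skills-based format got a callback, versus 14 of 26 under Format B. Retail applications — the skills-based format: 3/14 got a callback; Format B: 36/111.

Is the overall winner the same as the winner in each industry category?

Manufacturing: the skills-based format 11/20 = 55.0%, Format B 33/50 = 66.0% → Format B
Tech: the skills-based format 49/67 = 73.1%, Format B 10/12 = 83.3% → Format B
Healthcare: the skills-based format 11/27 = 40.7%, Format B 14/26 = 53.8% → Format B
Retail: the skills-based format 3/14 = 21.4%, Format B 36/111 = 32.4% → Format B
Overall: the skills-based format 74/128 = 57.8%, Format B 93/199 = 46.7% → the skills-based format
Format B wins each industry group but the skills-based format wins overall — the comparison reverses. Format B's applications skew toward retail, which has a lower base rate.

No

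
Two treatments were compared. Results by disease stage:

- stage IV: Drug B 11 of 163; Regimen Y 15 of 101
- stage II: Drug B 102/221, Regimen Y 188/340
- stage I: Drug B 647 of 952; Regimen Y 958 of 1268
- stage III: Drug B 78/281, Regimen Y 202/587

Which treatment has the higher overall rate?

Stage IV: Drug B 11/163 = 6.7%, Regimen Y 15/101 = 14.9% → Regimen Y
Stage II: Drug B 102/221 = 46.2%, Regimen Y 188/340 = 55.3% → Regimen Y
Stage I: Drug B 647/952 = 68.0%, Regimen Y 958/1268 = 75.6% → Regimen Y
Stage III: Drug B 78/281 = 27.8%, Regimen Y 202/587 = 34.4% → Regimen Y
Overall: Drug B 838/1617 = 51.8%, Regimen Y 1363/2296 = 59.4% → Regimen Y

Regimen Y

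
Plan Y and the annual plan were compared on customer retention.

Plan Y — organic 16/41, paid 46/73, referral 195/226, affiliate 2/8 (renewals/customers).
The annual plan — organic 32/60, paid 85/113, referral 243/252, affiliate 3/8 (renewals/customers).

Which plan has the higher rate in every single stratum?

Organic: Plan Y 16/41 = 39.0%, the annual plan 32/60 = 53.3% → the annual plan
Paid: Plan Y 46/73 = 63.0%, the annual plan 85/113 = 75.2% → the annual plan
Referral: Plan Y 195/226 = 86.3%, the annual plan 243/252 = 96.4% → the annual plan
Affiliate: Plan Y 2/8 = 25.0%, the annual plan 3/8 = 37.5% → the annual plan
The annual plan has the higher rate in all 4 groups.

the annual plan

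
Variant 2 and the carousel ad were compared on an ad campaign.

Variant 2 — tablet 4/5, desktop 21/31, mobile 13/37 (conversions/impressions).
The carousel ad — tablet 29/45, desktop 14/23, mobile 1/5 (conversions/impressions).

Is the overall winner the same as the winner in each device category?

No

Tablet: Variant 2 4/5 = 80.0%, the carousel ad 29/45 = 64.4% → Variant 2
Desktop: Variant 2 21/31 = 67.7%, the carousel ad 14/23 = 60.9% → Variant 2
Mobile: Variant 2 13/37 = 35.1%, the carousel ad 1/5 = 20.0% → Variant 2
Overall: Variant 2 38/73 = 52.1%, the carousel ad 44/73 = 60.3% → the carousel ad
Variant 2 wins each device group but the carousel ad wins overall — the comparison reverses. Variant 2's impressions skew toward mobile, which has a lower base rate.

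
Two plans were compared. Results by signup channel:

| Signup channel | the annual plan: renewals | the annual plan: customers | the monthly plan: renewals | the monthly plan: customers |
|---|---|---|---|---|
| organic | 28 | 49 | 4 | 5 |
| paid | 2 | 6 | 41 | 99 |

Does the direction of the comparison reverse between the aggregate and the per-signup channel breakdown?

Organic: the annual plan 28/49 = 57.1%, the monthly plan 4/5 = 80.0% → the monthly plan
Paid: the annual plan 2/6 = 33.3%, the monthly plan 41/99 = 41.4% → the monthly plan
Overall: the annual plan 30/55 = 54.5%, the monthly plan 45/104 = 43.3% → the annual plan
The monthly plan wins each signup group but the annual plan wins overall — the comparison reverses. The monthly plan's customers skew toward paid, which has a lower base rate.

Yes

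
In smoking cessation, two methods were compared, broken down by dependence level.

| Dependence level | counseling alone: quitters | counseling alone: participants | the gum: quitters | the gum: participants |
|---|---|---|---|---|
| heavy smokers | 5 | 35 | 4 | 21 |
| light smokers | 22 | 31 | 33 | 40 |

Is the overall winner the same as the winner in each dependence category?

Yes

Heavy smokers: counseling alone 5/35 = 14.3%, the gum 4/21 = 19.0% → the gum
Light smokers: counseling alone 22/31 = 71.0%, the gum 33/40 = 82.5% → the gum
Overall: counseling alone 27/66 = 40.9%, the gum 37/61 = 60.7% → the gum
The gum wins overall and in every dependence group — no reversal.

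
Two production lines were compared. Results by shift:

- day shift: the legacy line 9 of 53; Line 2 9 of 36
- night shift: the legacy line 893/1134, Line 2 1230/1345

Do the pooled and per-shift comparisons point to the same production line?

Yes

Day shift: the legacy line 9/53 = 17.0%, Line 2 9/36 = 25.0% → Line 2
Night shift: the legacy line 893/1134 = 78.7%, Line 2 1230/1345 = 91.4% → Line 2
Overall: the legacy line 902/1187 = 76.0%, Line 2 1239/1381 = 89.7% → Line 2
Line 2 wins overall and in every shift group — no reversal.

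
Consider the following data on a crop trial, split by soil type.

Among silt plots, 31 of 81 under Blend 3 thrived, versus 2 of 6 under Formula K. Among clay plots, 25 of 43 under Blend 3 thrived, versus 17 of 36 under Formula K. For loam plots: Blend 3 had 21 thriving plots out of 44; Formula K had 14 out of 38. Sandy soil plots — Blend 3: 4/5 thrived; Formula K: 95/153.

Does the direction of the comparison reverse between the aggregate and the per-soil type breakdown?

Yes

Silt: Blend 3 31/81 = 38.3%, Formula K 2/6 = 33.3% → Blend 3
Clay: Blend 3 25/43 = 58.1%, Formula K 17/36 = 47.2% → Blend 3
Loam: Blend 3 21/44 = 47.7%, Formula K 14/38 = 36.8% → Blend 3
Sandy soil: Blend 3 4/5 = 80.0%, Formula K 95/153 = 62.1% → Blend 3
Overall: Blend 3 81/173 = 46.8%, Formula K 128/233 = 54.9% → Formula K
Blend 3 wins each soil group but Formula K wins overall — the comparison reverses. Blend 3's plots skew toward silt, which has a lower base rate.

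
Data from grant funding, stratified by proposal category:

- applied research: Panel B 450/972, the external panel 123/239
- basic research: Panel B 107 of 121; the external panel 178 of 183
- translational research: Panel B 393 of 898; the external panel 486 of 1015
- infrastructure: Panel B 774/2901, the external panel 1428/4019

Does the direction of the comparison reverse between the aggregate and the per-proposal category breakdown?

Applied research: Panel B 450/972 = 46.3%, the external panel 123/239 = 51.5% → the external panel
Basic research: Panel B 107/121 = 88.4%, the external panel 178/183 = 97.3% → the external panel
Translational research: Panel B 393/898 = 43.8%, the external panel 486/1015 = 47.9% → the external panel
Infrastructure: Panel B 774/2901 = 26.7%, the external panel 1428/4019 = 35.5% → the external panel
Overall: Panel B 1724/4892 = 35.2%, the external panel 2215/5456 = 40.6% → the external panel
The external panel wins overall and in every proposal group — no reversal.

No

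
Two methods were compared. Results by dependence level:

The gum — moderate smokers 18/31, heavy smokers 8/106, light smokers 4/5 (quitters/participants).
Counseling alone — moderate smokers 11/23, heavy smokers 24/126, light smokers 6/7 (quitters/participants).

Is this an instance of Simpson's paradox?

No

Moderate smokers: the gum 18/31 = 58.1%, counseling alone 11/23 = 47.8% → the gum
Heavy smokers: the gum 8/106 = 7.5%, counseling alone 24/126 = 19.0% → counseling alone
Light smokers: the gum 4/5 = 80.0%, counseling alone 6/7 = 85.7% → counseling alone
Overall: the gum 30/142 = 21.1%, counseling alone 41/156 = 26.3% → counseling alone
Neither sweeps: the gum wins 1 of 3 groups, counseling alone wins 2. Counseling alone wins overall but not every group — no Simpson reversal.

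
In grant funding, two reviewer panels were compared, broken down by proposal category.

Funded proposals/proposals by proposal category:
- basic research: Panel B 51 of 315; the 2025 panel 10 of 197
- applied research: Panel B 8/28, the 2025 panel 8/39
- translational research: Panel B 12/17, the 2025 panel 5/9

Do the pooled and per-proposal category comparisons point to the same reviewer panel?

Yes

Basic research: Panel B 51/315 = 16.2%, the 2025 panel 10/197 = 5.1% → Panel B
Applied research: Panel B 8/28 = 28.6%, the 2025 panel 8/39 = 20.5% → Panel B
Translational research: Panel B 12/17 = 70.6%, the 2025 panel 5/9 = 55.6% → Panel B
Overall: Panel B 71/360 = 19.7%, the 2025 panel 23/245 = 9.4% → Panel B
Panel B wins overall and in every proposal group — no reversal.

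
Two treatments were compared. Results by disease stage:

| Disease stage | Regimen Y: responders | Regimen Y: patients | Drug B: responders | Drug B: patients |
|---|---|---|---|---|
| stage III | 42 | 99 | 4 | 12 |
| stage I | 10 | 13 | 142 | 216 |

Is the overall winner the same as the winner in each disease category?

Stage III: Regimen Y 42/99 = 42.4%, Drug B 4/12 = 33.3% → Regimen Y
Stage I: Regimen Y 10/13 = 76.9%, Drug B 142/216 = 65.7% → Regimen Y
Overall: Regimen Y 52/112 = 46.4%, Drug B 146/228 = 64.0% → Drug B
Regimen Y wins each disease group but Drug B wins overall — the comparison reverses. Regimen Y's patients skew toward stage III, which has a lower base rate.

No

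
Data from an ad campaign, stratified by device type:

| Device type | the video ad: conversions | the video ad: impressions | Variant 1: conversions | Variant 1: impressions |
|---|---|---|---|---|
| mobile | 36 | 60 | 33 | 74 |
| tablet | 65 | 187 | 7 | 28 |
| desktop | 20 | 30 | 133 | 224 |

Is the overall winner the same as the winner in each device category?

No

Mobile: the video ad 36/60 = 60.0%, Variant 1 33/74 = 44.6% → the video ad
Tablet: the video ad 65/187 = 34.8%, Variant 1 7/28 = 25.0% → the video ad
Desktop: the video ad 20/30 = 66.7%, Variant 1 133/224 = 59.4% → the video ad
Overall: the video ad 121/277 = 43.7%, Variant 1 173/326 = 53.1% → Variant 1
The video ad wins each device group but Variant 1 wins overall — the comparison reverses. The video ad's impressions skew toward tablet, which has a lower base rate.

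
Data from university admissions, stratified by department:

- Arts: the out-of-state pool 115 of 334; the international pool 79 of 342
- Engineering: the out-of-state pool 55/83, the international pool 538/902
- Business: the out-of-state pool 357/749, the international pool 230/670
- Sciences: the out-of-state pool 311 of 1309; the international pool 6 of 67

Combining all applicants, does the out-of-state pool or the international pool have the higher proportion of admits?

the international pool

Arts: the out-of-state pool 115/334 = 34.4%, the international pool 79/342 = 23.1% → the out-of-state pool
Engineering: the out-of-state pool 55/83 = 66.3%, the international pool 538/902 = 59.6% → the out-of-state pool
Business: the out-of-state pool 357/749 = 47.7%, the international pool 230/670 = 34.3% → the out-of-state pool
Sciences: the out-of-state pool 311/1309 = 23.8%, the international pool 6/67 = 9.0% → the out-of-state pool
Overall: the out-of-state pool 838/2475 = 33.9%, the international pool 853/1981 = 43.1% → the international pool
(The out-of-state pool wins every department group but the international pool wins overall — the out-of-state pool's applicants skew toward the low-rate Sciences group.)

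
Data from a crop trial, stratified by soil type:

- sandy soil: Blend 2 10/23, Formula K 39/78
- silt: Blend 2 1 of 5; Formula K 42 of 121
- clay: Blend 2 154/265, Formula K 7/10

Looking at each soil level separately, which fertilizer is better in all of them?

Sandy soil: Blend 2 10/23 = 43.5%, Formula K 39/78 = 50.0% → Formula K
Silt: Blend 2 1/5 = 20.0%, Formula K 42/121 = 34.7% → Formula K
Clay: Blend 2 154/265 = 58.1%, Formula K 7/10 = 70.0% → Formula K
Formula K has the higher rate in all 3 groups.

Formula K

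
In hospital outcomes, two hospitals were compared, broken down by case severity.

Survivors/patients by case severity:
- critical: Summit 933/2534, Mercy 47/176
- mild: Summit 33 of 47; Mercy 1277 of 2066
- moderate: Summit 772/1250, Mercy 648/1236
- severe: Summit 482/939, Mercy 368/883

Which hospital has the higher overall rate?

Critical: Summit 933/2534 = 36.8%, Mercy 47/176 = 26.7% → Summit
Mild: Summit 33/47 = 70.2%, Mercy 1277/2066 = 61.8% → Summit
Moderate: Summit 772/1250 = 61.8%, Mercy 648/1236 = 52.4% → Summit
Severe: Summit 482/939 = 51.3%, Mercy 368/883 = 41.7% → Summit
Overall: Summit 2220/4770 = 46.5%, Mercy 2340/4361 = 53.7% → Mercy
(Summit wins every case group but Mercy wins overall — Summit's patients skew toward the low-rate critical group.)

Mercy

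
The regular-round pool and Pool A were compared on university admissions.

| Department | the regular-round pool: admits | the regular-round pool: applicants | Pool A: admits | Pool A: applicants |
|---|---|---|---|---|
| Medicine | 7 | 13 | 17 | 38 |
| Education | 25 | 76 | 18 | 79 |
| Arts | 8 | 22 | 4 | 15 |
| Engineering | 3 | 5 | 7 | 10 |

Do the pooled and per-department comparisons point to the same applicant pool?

No

Medicine: the regular-round pool 7/13 = 53.8%, Pool A 17/38 = 44.7% → the regular-round pool
Education: the regular-round pool 25/76 = 32.9%, Pool A 18/79 = 22.8% → the regular-round pool
Arts: the regular-round pool 8/22 = 36.4%, Pool A 4/15 = 26.7% → the regular-round pool
Engineering: the regular-round pool 3/5 = 60.0%, Pool A 7/10 = 70.0% → Pool A
Overall: the regular-round pool 43/116 = 37.1%, Pool A 46/142 = 32.4% → the regular-round pool
Neither sweeps: the regular-round pool wins 3 of 4 groups, Pool A wins 1. The regular-round pool wins overall but not every group — no Simpson reversal.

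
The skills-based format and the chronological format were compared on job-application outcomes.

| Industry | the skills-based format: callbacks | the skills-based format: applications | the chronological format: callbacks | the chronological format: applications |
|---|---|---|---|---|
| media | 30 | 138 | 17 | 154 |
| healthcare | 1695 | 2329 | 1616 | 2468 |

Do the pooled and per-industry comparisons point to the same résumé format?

Media: the skills-based format 30/138 = 21.7%, the chronological format 17/154 = 11.0% → the skills-based format
Healthcare: the skills-based format 1695/2329 = 72.8%, the chronological format 1616/2468 = 65.5% → the skills-based format
Overall: the skills-based format 1725/2467 = 69.9%, the chronological format 1633/2622 = 62.3% → the skills-based format
The skills-based format wins overall and in every industry group — no reversal.

Yes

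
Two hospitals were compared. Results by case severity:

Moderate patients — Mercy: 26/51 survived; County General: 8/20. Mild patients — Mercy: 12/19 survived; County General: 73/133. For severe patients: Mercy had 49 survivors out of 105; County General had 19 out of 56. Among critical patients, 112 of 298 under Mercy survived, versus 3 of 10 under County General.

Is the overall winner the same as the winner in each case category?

No

Moderate: Mercy 26/51 = 51.0%, County General 8/20 = 40.0% → Mercy
Mild: Mercy 12/19 = 63.2%, County General 73/133 = 54.9% → Mercy
Severe: Mercy 49/105 = 46.7%, County General 19/56 = 33.9% → Mercy
Critical: Mercy 112/298 = 37.6%, County General 3/10 = 30.0% → Mercy
Overall: Mercy 199/473 = 42.1%, County General 103/219 = 47.0% → County General
Mercy wins each case group but County General wins overall — the comparison reverses. Mercy's patients skew toward critical, which has a lower base rate.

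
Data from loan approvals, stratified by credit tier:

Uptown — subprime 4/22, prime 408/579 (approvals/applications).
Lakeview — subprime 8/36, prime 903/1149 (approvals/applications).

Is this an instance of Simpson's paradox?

Subprime: Uptown 4/22 = 18.2%, Lakeview 8/36 = 22.2% → Lakeview
Prime: Uptown 408/579 = 70.5%, Lakeview 903/1149 = 78.6% → Lakeview
Overall: Uptown 412/601 = 68.6%, Lakeview 911/1185 = 76.9% → Lakeview
Lakeview wins overall and in every credit group — no reversal.

No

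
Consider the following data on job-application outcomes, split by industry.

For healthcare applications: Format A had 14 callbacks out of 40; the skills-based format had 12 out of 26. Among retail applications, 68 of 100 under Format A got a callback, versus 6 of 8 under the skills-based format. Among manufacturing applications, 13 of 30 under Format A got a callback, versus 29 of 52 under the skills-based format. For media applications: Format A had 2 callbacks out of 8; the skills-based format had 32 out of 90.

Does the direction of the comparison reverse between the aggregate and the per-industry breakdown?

Healthcare: Format A 14/40 = 35.0%, the skills-based format 12/26 = 46.2% → the skills-based format
Retail: Format A 68/100 = 68.0%, the skills-based format 6/8 = 75.0% → the skills-based format
Manufacturing: Format A 13/30 = 43.3%, the skills-based format 29/52 = 55.8% → the skills-based format
Media: Format A 2/8 = 25.0%, the skills-based format 32/90 = 35.6% → the skills-based format
Overall: Format A 97/178 = 54.5%, the skills-based format 79/176 = 44.9% → Format A
The skills-based format wins each industry group but Format A wins overall — the comparison reverses. The skills-based format's applications skew toward media, which has a lower base rate.

Yes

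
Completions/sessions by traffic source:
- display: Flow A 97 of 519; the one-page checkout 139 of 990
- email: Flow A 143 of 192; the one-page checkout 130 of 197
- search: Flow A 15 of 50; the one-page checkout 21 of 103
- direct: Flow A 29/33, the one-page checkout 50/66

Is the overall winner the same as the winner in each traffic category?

Yes

Display: Flow A 97/519 = 18.7%, the one-page checkout 139/990 = 14.0% → Flow A
Email: Flow A 143/192 = 74.5%, the one-page checkout 130/197 = 66.0% → Flow A
Search: Flow A 15/50 = 30.0%, the one-page checkout 21/103 = 20.4% → Flow A
Direct: Flow A 29/33 = 87.9%, the one-page checkout 50/66 = 75.8% → Flow A
Overall: Flow A 284/794 = 35.8%, the one-page checkout 340/1356 = 25.1% → Flow A
Flow A wins overall and in every traffic group — no reversal.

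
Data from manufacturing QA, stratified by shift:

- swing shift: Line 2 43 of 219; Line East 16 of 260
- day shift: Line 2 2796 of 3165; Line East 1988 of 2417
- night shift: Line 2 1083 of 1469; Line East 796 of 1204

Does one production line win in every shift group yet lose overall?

Swing shift: Line 2 43/219 = 19.6%, Line East 16/260 = 6.2% → Line 2
Day shift: Line 2 2796/3165 = 88.3%, Line East 1988/2417 = 82.3% → Line 2
Night shift: Line 2 1083/1469 = 73.7%, Line East 796/1204 = 66.1% → Line 2
Overall: Line 2 3922/4853 = 80.8%, Line East 2800/3881 = 72.1% → Line 2
Line 2 wins overall and in every shift group — no reversal.

No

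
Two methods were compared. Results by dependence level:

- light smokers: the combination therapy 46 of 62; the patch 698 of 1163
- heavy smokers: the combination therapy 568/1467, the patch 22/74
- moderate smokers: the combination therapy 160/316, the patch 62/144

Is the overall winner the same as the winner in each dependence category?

No

Light smokers: the combination therapy 46/62 = 74.2%, the patch 698/1163 = 60.0% → the combination therapy
Heavy smokers: the combination therapy 568/1467 = 38.7%, the patch 22/74 = 29.7% → the combination therapy
Moderate smokers: the combination therapy 160/316 = 50.6%, the patch 62/144 = 43.1% → the combination therapy
Overall: the combination therapy 774/1845 = 42.0%, the patch 782/1381 = 56.6% → the patch
The combination therapy wins each dependence group but the patch wins overall — the comparison reverses. The combination therapy's participants skew toward heavy smokers, which has a lower base rate.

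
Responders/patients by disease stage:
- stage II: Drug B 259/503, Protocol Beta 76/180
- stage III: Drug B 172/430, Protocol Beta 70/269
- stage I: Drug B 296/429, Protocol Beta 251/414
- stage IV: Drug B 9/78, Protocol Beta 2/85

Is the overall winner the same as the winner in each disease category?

Stage II: Drug B 259/503 = 51.5%, Protocol Beta 76/180 = 42.2% → Drug B
Stage III: Drug B 172/430 = 40.0%, Protocol Beta 70/269 = 26.0% → Drug B
Stage I: Drug B 296/429 = 69.0%, Protocol Beta 251/414 = 60.6% → Drug B
Stage IV: Drug B 9/78 = 11.5%, Protocol Beta 2/85 = 2.4% → Drug B
Overall: Drug B 736/1440 = 51.1%, Protocol Beta 399/948 = 42.1% → Drug B
Drug B wins overall and in every disease group — no reversal.

Yes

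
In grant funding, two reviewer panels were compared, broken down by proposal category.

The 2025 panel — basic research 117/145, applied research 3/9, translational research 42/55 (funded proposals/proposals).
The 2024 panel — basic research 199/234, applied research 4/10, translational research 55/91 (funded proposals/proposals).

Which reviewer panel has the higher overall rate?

Basic research: the 2025 panel 117/145 = 80.7%, the 2024 panel 199/234 = 85.0% → the 2024 panel
Applied research: the 2025 panel 3/9 = 33.3%, the 2024 panel 4/10 = 40.0% → the 2024 panel
Translational research: the 2025 panel 42/55 = 76.4%, the 2024 panel 55/91 = 60.4% → the 2025 panel
Overall: the 2025 panel 162/209 = 77.5%, the 2024 panel 258/335 = 77.0% → the 2025 panel
(Neither sweeps every proposal group, but the 2025 panel has the higher pooled rate.)

the 2025 panel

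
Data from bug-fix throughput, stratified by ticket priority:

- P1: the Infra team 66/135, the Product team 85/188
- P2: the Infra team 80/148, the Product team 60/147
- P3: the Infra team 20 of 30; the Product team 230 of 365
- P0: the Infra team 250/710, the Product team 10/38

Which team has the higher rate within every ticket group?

P1: the Infra team 66/135 = 48.9%, the Product team 85/188 = 45.2% → the Infra team
P2: the Infra team 80/148 = 54.1%, the Product team 60/147 = 40.8% → the Infra team
P3: the Infra team 20/30 = 66.7%, the Product team 230/365 = 63.0% → the Infra team
P0: the Infra team 250/710 = 35.2%, the Product team 10/38 = 26.3% → the Infra team
The Infra team has the higher rate in all 4 groups.

the Infra team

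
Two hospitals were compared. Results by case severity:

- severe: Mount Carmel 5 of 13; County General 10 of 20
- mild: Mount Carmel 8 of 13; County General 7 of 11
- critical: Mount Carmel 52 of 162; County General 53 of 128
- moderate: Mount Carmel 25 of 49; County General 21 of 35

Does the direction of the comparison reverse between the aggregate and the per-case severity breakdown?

Severe: Mount Carmel 5/13 = 38.5%, County General 10/20 = 50.0% → County General
Mild: Mount Carmel 8/13 = 61.5%, County General 7/11 = 63.6% → County General
Critical: Mount Carmel 52/162 = 32.1%, County General 53/128 = 41.4% → County General
Moderate: Mount Carmel 25/49 = 51.0%, County General 21/35 = 60.0% → County General
Overall: Mount Carmel 90/237 = 38.0%, County General 91/194 = 46.9% → County General
County General wins overall and in every case group — no reversal.

No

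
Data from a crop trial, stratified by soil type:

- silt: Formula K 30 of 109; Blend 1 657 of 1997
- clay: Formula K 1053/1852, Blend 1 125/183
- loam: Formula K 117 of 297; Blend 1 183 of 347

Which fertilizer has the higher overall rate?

Formula K

Silt: Formula K 30/109 = 27.5%, Blend 1 657/1997 = 32.9% → Blend 1
Clay: Formula K 1053/1852 = 56.9%, Blend 1 125/183 = 68.3% → Blend 1
Loam: Formula K 117/297 = 39.4%, Blend 1 183/347 = 52.7% → Blend 1
Overall: Formula K 1200/2258 = 53.1%, Blend 1 965/2527 = 38.2% → Formula K
(Blend 1 wins every soil group but Formula K wins overall — Blend 1's plots skew toward the low-rate silt group.)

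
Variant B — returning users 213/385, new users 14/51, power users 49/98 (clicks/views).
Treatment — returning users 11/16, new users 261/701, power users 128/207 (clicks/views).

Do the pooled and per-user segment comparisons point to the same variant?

Returning users: Variant B 213/385 = 55.3%, Treatment 11/16 = 68.8% → Treatment
New users: Variant B 14/51 = 27.5%, Treatment 261/701 = 37.2% → Treatment
Power users: Variant B 49/98 = 50.0%, Treatment 128/207 = 61.8% → Treatment
Overall: Variant B 276/534 = 51.7%, Treatment 400/924 = 43.3% → Variant B
Treatment wins each user group but Variant B wins overall — the comparison reverses. Treatment's views skew toward new users, which has a lower base rate.

No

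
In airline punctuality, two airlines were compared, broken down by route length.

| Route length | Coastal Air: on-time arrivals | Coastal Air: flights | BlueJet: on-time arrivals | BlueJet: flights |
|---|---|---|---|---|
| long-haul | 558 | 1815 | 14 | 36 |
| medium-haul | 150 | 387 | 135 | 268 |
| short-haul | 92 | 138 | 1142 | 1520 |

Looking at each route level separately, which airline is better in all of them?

BlueJet

Long-haul: Coastal Air 558/1815 = 30.7%, BlueJet 14/36 = 38.9% → BlueJet
Medium-haul: Coastal Air 150/387 = 38.8%, BlueJet 135/268 = 50.4% → BlueJet
Short-haul: Coastal Air 92/138 = 66.7%, BlueJet 1142/1520 = 75.1% → BlueJet
BlueJet has the higher rate in all 3 groups.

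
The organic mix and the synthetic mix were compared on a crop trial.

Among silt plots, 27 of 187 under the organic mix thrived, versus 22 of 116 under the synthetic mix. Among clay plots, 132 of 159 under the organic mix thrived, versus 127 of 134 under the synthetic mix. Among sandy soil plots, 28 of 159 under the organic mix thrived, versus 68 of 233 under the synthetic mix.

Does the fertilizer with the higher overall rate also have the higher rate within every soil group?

Silt: the organic mix 27/187 = 14.4%, the synthetic mix 22/116 = 19.0% → the synthetic mix
Clay: the organic mix 132/159 = 83.0%, the synthetic mix 127/134 = 94.8% → the synthetic mix
Sandy soil: the organic mix 28/159 = 17.6%, the synthetic mix 68/233 = 29.2% → the synthetic mix
Overall: the organic mix 187/505 = 37.0%, the synthetic mix 217/483 = 44.9% → the synthetic mix
The synthetic mix wins overall and in every soil group — no reversal.

Yes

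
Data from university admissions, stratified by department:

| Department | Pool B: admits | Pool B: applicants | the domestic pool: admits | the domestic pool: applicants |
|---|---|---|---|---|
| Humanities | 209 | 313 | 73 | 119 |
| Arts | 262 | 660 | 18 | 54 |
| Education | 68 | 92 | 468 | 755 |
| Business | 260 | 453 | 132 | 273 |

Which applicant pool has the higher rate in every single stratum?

Pool B

Humanities: Pool B 209/313 = 66.8%, the domestic pool 73/119 = 61.3% → Pool B
Arts: Pool B 262/660 = 39.7%, the domestic pool 18/54 = 33.3% → Pool B
Education: Pool B 68/92 = 73.9%, the domestic pool 468/755 = 62.0% → Pool B
Business: Pool B 260/453 = 57.4%, the domestic pool 132/273 = 48.4% → Pool B
Pool B has the higher rate in all 4 groups.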